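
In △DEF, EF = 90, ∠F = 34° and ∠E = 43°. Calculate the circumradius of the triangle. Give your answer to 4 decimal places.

The third angle is ∠D = 180° − ∠E − ∠F = 103.00°.
Law of sines: FD = EF·sin E/sin D ≈ 62.994.
Law of sines: DE = EF·sin F/sin D ≈ 51.651.
Circumradius = EF/(2 sin D) ≈ 46.184.

46.1837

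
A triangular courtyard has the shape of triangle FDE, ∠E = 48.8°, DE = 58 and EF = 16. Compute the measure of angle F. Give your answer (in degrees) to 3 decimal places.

By the law of cosines, FD² = DE² + EF² − 2·DE·EF·cos E = 2397.5, so FD ≈ 48.964.
Law of cosines again: cos F = (EF² + FD² − DE²)/(2·EF·FD) ≈ -0.45348, so ∠F ≈ 116.97°.

∠F ≈ 116.967°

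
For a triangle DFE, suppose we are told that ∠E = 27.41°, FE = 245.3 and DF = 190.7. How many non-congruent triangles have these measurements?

FE·sin E = 245.3·sin(27.41°) ≈ 112.9.
Since FE sin E < DF < FE (112.9 < 190.7 < 245.3), two triangles exist.

2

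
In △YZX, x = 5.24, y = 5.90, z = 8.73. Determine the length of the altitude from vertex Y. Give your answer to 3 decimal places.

5.105

Semiperimeter s = (5.9 + 8.73 + 5.24)/2 = 9.935.
Heron's formula: area = √(9.935·4.035·1.205·4.695) ≈ 15.06.
The altitude from Y has length 2·area/y ≈ 5.105.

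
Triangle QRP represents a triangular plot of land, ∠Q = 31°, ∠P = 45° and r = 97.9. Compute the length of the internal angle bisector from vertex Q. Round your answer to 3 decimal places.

t_Q ≈ 79.537

The third angle is ∠R = 180° − ∠P − ∠Q = 104.00°.
Law of sines: q = r·sin Q/sin R ≈ 51.966.
Law of sines: p = r·sin P/sin R ≈ 71.345.
The bisector from Q has length 2·r·p·cos(∠Q/2)/(r+p) ≈ 79.537.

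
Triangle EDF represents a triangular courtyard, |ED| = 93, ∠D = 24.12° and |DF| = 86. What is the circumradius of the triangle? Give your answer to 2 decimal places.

By the law of cosines, |FE|² = |ED|² + |DF|² − 2·|ED|·|DF|·cos D = 1445.6, so |FE| ≈ 38.021.
Area = ½·|ED|·|DF|·sin D ≈ 1634.2.
Circumradius = |FE|/(2 sin D) ≈ 46.52.

46.52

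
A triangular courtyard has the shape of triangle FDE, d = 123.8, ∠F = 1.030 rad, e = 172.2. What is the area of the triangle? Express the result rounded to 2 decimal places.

Area = ½·d·e·sin F ≈ 9138.1.

area ≈ 9138.10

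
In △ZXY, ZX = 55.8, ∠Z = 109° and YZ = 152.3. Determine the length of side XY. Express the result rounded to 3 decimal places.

178.445

By the law of cosines, XY² = YZ² + ZX² − 2·YZ·ZX·cos Z = 31843, so XY ≈ 178.44.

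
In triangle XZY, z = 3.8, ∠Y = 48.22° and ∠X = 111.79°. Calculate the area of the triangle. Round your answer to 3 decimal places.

The third angle is ∠Z = 180° − ∠Y − ∠X = 19.99°.
Law of sines: x = z·sin X/sin Z ≈ 10.322.
Law of sines: y = z·sin Y/sin Z ≈ 8.2891.
Area = ½·z·x·sin Y ≈ 14.624.

area ≈ 14.624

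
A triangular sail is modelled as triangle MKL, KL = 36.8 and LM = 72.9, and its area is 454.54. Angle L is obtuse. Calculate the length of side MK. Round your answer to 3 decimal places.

From area = ½·KL·LM·sin L, we get sin L = 2·area/(KL·LM) ≈ 0.33887.
Taking the obtuse solution, ∠L ≈ 160.19°.
Law of cosines then gives MK ≈ 108.24.

108.243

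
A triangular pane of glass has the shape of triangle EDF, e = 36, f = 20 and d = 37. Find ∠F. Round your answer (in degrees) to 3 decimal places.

∠F ≈ 31.764°

By the law of cosines, cos F = (e² + d² − f²) / (2·e·d) ≈ 0.85023, so ∠F ≈ 31.76°.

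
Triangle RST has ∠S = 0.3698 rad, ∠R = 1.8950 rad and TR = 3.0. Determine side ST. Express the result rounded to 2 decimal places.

The third angle is ∠T = π − ∠R − ∠S = 0.8768 rad.
Law of sines: ST = TR·sin R/sin S ≈ 7.868.

7.87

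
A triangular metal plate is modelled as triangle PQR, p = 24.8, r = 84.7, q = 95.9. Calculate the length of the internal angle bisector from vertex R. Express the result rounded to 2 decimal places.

By the law of cosines, cos R = (p² + q² − r²) / (2·p·q) ≈ 0.55454, so ∠R ≈ 56.32°.
The bisector from R has length 2·p·q·cos(∠R/2)/(p+q) ≈ 34.744.

34.74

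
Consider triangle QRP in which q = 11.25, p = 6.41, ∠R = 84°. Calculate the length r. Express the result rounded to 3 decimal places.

By the law of cosines, r² = p² + q² − 2·p·q·cos R = 152.57, so r ≈ 12.352.

12.352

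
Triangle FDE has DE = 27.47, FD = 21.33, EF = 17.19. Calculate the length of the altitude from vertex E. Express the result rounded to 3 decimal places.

Semiperimeter s = (27.47 + 17.19 + 21.33)/2 = 32.995.
Heron's formula: area = √(32.995·5.525·15.805·11.665) ≈ 183.33.
The altitude from E has length 2·area/FD ≈ 17.19.

17.190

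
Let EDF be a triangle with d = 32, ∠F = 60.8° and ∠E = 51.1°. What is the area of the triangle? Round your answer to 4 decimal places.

area ≈ 374.8775

The third angle is ∠D = 180° − ∠F − ∠E = 68.10°.
Law of sines: e = d·sin E/sin D ≈ 26.841.
Law of sines: f = d·sin F/sin D ≈ 30.106.
Area = ½·d·e·sin F ≈ 374.88.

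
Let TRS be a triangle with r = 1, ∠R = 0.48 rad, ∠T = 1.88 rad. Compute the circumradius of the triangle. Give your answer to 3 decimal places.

1.083

The third angle is ∠S = π − ∠T − ∠R = 0.782 rad.
Law of sines: t = r·sin T/sin R ≈ 2.0628.
Law of sines: s = r·sin S/sin R ≈ 1.5254.
Circumradius = r/(2 sin R) ≈ 1.0828.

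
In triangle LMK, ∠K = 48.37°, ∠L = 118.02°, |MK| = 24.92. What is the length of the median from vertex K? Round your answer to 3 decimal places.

m_K ≈ 14.875

The third angle is ∠M = 180° − ∠K − ∠L = 13.61°.
Law of sines: |KL| = |MK|·sin M/sin L ≈ 6.6426.
Law of sines: |LM| = |MK|·sin K/sin L ≈ 21.1.
Median from K: ½√(2·|MK|² + 2·|KL|² − |LM|²) ≈ 14.875.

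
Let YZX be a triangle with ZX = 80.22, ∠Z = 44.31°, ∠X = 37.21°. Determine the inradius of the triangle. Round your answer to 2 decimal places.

The third angle is ∠Y = 180° − ∠Z − ∠X = 98.48°.
Law of sines: XY = ZX·sin Z/sin Y ≈ 56.656.
Law of sines: YZ = ZX·sin X/sin Y ≈ 49.048.
Area = ½·ZX·XY·sin X ≈ 1374.3.
Semiperimeter s = (80.22+56.656+49.048)/2 = 92.962.
Inradius = area/s = 1374.3/92.962 ≈ 14.783.

r ≈ 14.78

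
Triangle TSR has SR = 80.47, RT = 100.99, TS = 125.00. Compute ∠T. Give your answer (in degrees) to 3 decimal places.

39.972

By the law of cosines, cos T = (RT² + TS² − SR²) / (2·RT·TS) ≈ 0.76636, so ∠T ≈ 39.97°.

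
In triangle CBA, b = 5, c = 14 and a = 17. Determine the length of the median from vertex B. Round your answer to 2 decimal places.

m_B ≈ 15.37

Median from B: ½√(2·a² + 2·c² − b²) ≈ 15.37.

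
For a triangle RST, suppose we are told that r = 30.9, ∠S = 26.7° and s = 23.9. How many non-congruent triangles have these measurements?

r·sin S = 30.9·sin(26.7°) ≈ 13.88.
Since r sin S < s < r (13.88 < 23.9 < 30.9), two triangles exist.

2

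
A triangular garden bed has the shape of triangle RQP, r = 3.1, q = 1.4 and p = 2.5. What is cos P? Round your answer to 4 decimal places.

cos P ≈ 0.6129

By the law of cosines, cos P = (r² + q² − p²) / (2·r·q) ≈ 0.61290, so ∠P ≈ 52.20°.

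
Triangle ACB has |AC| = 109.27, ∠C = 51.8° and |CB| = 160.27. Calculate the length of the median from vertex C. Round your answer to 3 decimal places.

m_C ≈ 121.744

By the law of cosines, |BA|² = |AC|² + |CB|² − 2·|AC|·|CB|·cos C = 15966, so |BA| ≈ 126.36.
Median from C: ½√(2·|AC|² + 2·|CB|² − |BA|²) ≈ 121.74.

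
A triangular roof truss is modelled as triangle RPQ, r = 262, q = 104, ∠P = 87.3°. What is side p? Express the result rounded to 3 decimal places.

277.296

By the law of cosines, p² = q² + r² − 2·q·r·cos P = 76893, so p ≈ 277.3.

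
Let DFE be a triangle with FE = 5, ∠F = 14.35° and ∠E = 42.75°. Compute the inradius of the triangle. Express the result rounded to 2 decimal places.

The third angle is ∠D = 180° − ∠F − ∠E = 122.90°.
Law of sines: ED = FE·sin F/sin D ≈ 1.4759.
Law of sines: DF = FE·sin E/sin D ≈ 4.0423.
Area = ½·FE·ED·sin E ≈ 2.5047.
Semiperimeter s = (5+1.4759+4.0423)/2 = 5.2591.
Inradius = area/s = 2.5047/5.2591 ≈ 0.47625.

0.48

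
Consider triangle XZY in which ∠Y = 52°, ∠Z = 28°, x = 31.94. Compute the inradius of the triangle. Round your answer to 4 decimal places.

The third angle is ∠X = 180° − ∠Z − ∠Y = 100.00°.
Law of sines: z = x·sin Z/sin X ≈ 15.226.
Law of sines: y = x·sin Y/sin X ≈ 25.557.
Area = ½·x·z·sin Y ≈ 191.62.
Semiperimeter s = (31.94+15.226+25.557)/2 = 36.362.
Inradius = area/s = 191.62/36.362 ≈ 5.2697.

5.2697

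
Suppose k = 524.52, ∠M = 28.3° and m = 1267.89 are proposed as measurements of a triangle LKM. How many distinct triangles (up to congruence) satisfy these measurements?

k·sin M = 524.52·sin(28.3°) ≈ 248.7.
Since m ≥ k, exactly one triangle exists.

1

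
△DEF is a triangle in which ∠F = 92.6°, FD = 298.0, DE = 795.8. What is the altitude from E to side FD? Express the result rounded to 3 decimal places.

h_E ≈ 723.758

Law of sines: sin E = FD·sin F/DE ≈ 0.37408.
Since DE ≥ FD, only the acute value applies: ∠E ≈ 21.97°.
Then ∠D = 180° − ∠F − ∠E ≈ 65.43°.
Law of sines gives EF = DE·sin D/sin F ≈ 724.5.
Area = ½·DE·FD·sin D ≈ 1.0784e+05.
The altitude from E has length 2·area/FD ≈ 723.76.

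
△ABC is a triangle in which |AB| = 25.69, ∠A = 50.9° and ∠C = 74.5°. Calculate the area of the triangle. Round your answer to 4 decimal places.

The third angle is ∠B = 180° − ∠C − ∠A = 54.60°.
Law of sines: |BC| = |AB|·sin A/sin C ≈ 20.689.
Law of sines: |CA| = |AB|·sin B/sin C ≈ 21.731.
Area = ½·|AB|·|BC|·sin B ≈ 216.62.

area ≈ 216.6213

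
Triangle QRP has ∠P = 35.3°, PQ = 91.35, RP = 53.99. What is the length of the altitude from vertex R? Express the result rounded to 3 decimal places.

h_R ≈ 31.199

By the law of cosines, QR² = RP² + PQ² − 2·RP·PQ·cos P = 3209.4, so QR ≈ 56.651.
Area = ½·RP·PQ·sin P ≈ 1425.
The altitude from R has length 2·area/PQ ≈ 31.199.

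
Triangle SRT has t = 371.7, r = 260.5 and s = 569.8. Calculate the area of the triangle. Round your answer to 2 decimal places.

Semiperimeter p = (569.8 + 260.5 + 371.7)/2 = 601.
Heron's formula: area = √(601·31.2·340.5·229.3) ≈ 38263.

area ≈ 38262.66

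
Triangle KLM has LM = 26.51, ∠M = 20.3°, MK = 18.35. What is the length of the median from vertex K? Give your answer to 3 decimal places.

By the law of cosines, KL² = LM² + MK² − 2·LM·MK·cos M = 127.01, so KL ≈ 11.27.
Median from K: ½√(2·MK² + 2·KL² − LM²) ≈ 7.4949.

m_K ≈ 7.495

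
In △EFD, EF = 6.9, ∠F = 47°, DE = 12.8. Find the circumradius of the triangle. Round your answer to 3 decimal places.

Law of sines: sin D = EF·sin F/DE ≈ 0.39425.
Since DE ≥ EF, only the acute value applies: ∠D ≈ 23.22°.
Then ∠E = 180° − ∠F − ∠D ≈ 109.78°.
Law of sines gives FD = DE·sin E/sin F ≈ 16.469.
Circumradius = DE/(2 sin F) ≈ 8.7509.

R ≈ 8.751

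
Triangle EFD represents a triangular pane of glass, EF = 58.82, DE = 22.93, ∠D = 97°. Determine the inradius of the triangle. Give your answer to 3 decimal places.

r ≈ 8.790

Law of sines: sin F = DE·sin D/EF ≈ 0.38693.
Since EF ≥ DE, only the acute value applies: ∠F ≈ 22.76°.
Then ∠E = 180° − ∠D − ∠F ≈ 60.24°.
Law of sines gives FD = EF·sin E/sin D ≈ 51.444.
Area = ½·EF·DE·sin E ≈ 585.41.
Semiperimeter s = (51.444+22.93+58.82)/2 = 66.597.
Inradius = area/s = 585.41/66.597 ≈ 8.7903.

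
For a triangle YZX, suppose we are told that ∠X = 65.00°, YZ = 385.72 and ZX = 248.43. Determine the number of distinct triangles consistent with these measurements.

ZX·sin X = 248.43·sin(65.00°) ≈ 225.2.
Since YZ ≥ ZX, exactly one triangle exists.

1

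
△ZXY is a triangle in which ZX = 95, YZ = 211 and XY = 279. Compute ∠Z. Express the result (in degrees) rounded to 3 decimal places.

By the law of cosines, cos Z = (YZ² + ZX² − XY²) / (2·YZ·ZX) ≈ -0.60601, so ∠Z ≈ 127.30°.

∠Z ≈ 127.302°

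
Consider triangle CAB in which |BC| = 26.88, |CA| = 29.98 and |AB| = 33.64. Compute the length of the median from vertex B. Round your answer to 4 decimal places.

m_B ≈ 26.5027

Median from B: ½√(2·|AB|² + 2·|BC|² − |CA|²) ≈ 26.503.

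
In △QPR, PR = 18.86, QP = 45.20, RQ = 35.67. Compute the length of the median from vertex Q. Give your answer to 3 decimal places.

Median from Q: ½√(2·RQ² + 2·QP² − PR²) ≈ 39.608.

m_Q ≈ 39.608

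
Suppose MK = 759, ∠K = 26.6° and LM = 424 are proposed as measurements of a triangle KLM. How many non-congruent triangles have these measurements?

MK·sin K = 759·sin(26.6°) ≈ 339.8.
Since MK sin K < LM < MK (339.8 < 424 < 759), two triangles exist.

2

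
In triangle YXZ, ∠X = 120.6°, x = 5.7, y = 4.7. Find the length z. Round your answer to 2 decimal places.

Law of sines: sin Y = y·sin X/x ≈ 0.70973.
Since x ≥ y, only the acute value applies: ∠Y ≈ 45.21°.
Then ∠Z = 180° − ∠X − ∠Y ≈ 14.19°.
Law of sines gives z = x·sin Z/sin X ≈ 1.623.

1.62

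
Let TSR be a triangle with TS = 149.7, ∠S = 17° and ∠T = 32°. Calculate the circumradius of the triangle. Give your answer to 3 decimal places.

99.177

The third angle is ∠R = 180° − ∠T − ∠S = 131.00°.
Law of sines: SR = TS·sin T/sin R ≈ 105.11.
Law of sines: RT = TS·sin S/sin R ≈ 57.993.
Circumradius = TS/(2 sin R) ≈ 99.177.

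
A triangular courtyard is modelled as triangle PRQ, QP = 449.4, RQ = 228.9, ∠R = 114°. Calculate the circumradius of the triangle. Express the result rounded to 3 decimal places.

Law of sines: sin P = RQ·sin R/QP ≈ 0.46531.
Since QP ≥ RQ, only the acute value applies: ∠P ≈ 27.73°.
Then ∠Q = 180° − ∠R − ∠P ≈ 38.27°.
Law of sines gives PR = QP·sin Q/sin R ≈ 304.68.
Circumradius = QP/(2 sin R) ≈ 245.96.

245.965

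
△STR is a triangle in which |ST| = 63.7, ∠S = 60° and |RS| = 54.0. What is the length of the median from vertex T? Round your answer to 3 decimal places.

By the law of cosines, |TR|² = |RS|² + |ST|² − 2·|RS|·|ST|·cos S = 3533.9, so |TR| ≈ 59.447.
Median from T: ½√(2·|ST|² + 2·|TR|² − |RS|²) ≈ 55.379.

55.379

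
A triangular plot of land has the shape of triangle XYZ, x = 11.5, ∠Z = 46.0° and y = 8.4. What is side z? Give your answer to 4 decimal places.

By the law of cosines, z² = x² + y² − 2·x·y·cos Z = 68.602, so z ≈ 8.2826.

8.2826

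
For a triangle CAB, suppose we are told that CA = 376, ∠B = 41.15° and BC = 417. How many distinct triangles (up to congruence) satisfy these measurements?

BC·sin B = 417·sin(41.15°) ≈ 274.4.
Since BC sin B < CA < BC (274.4 < 376 < 417), two triangles exist.

2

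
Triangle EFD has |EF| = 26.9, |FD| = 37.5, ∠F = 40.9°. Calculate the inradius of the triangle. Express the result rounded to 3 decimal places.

r ≈ 7.421

By the law of cosines, |DE|² = |EF|² + |FD|² − 2·|EF|·|FD|·cos F = 604.93, so |DE| ≈ 24.595.
Area = ½·|EF|·|FD|·sin F ≈ 330.23.
Semiperimeter s = (37.5+24.595+26.9)/2 = 44.498.
Inradius = area/s = 330.23/44.498 ≈ 7.4214.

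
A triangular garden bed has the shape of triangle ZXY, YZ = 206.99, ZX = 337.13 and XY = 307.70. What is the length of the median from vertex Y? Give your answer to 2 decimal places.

Median from Y: ½√(2·XY² + 2·YZ² − ZX²) ≈ 200.87.

200.87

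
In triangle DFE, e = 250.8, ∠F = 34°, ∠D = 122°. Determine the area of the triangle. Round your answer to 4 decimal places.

area ≈ 36668.5641

The third angle is ∠E = 180° − ∠D − ∠F = 24.00°.
Law of sines: d = e·sin D/sin E ≈ 522.92.
Law of sines: f = e·sin F/sin E ≈ 344.81.
Area = ½·e·d·sin F ≈ 36669.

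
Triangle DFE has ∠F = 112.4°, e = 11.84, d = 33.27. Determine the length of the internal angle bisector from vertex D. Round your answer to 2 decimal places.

By the law of cosines, f² = e² + d² − 2·e·d·cos F = 1547.3, so f ≈ 39.336.
Law of cosines again: cos D = (f² + e² − d²)/(2·f·e) ≈ 0.62331, so ∠D ≈ 51.44°.
The bisector from D has length 2·f·e·cos(∠D/2)/(f+e) ≈ 16.398.

16.40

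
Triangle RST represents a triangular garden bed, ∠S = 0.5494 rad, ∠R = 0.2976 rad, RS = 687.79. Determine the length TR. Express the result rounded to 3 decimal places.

The third angle is ∠T = π − ∠R − ∠S = 2.2946 rad.
Law of sines: TR = RS·sin S/sin T ≈ 479.31.

479.312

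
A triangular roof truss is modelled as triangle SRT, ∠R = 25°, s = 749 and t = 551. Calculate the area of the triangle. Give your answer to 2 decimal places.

Area = ½·t·s·sin R ≈ 87207.

area ≈ 87207.07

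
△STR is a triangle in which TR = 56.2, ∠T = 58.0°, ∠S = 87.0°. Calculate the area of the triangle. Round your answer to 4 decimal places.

The third angle is ∠R = 180° − ∠S − ∠T = 35.00°.
Law of sines: RS = TR·sin T/sin S ≈ 47.726.
Law of sines: ST = TR·sin R/sin S ≈ 32.279.
Area = ½·TR·RS·sin R ≈ 769.22.

769.2190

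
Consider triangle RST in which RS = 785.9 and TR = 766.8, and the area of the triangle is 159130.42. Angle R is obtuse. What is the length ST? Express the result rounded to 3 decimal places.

1493.013

From area = ½·TR·RS·sin R, we get sin R = 2·area/(TR·RS) ≈ 0.52812.
Taking the obtuse solution, ∠R ≈ 148.12°.
Law of cosines then gives ST ≈ 1493.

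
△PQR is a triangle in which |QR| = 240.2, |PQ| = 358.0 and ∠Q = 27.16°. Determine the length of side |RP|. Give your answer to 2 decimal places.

By the law of cosines, |RP|² = |PQ|² + |QR|² − 2·|PQ|·|QR|·cos Q = 32841, so |RP| ≈ 181.22.

181.22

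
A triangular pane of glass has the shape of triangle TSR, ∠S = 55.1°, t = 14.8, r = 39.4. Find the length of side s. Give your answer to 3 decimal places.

By the law of cosines, s² = r² + t² − 2·r·t·cos S = 1104.1, so s ≈ 33.229.

33.229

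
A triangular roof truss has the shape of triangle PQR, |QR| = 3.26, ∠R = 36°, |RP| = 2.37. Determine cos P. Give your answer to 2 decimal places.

-0.14

By the law of cosines, |PQ|² = |QR|² + |RP|² − 2·|QR|·|RP|·cos R = 3.7432, so |PQ| ≈ 1.9347.
Law of cosines again: cos P = (|RP|² + |PQ|² − |QR|²)/(2·|RP|·|PQ|) ≈ -0.13821, so ∠P ≈ 97.94°.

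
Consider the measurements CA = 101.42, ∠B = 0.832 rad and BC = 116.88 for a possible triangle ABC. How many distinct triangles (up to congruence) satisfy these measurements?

BC·sin B = 116.88·sin(0.832 rad) ≈ 86.41.
Since BC sin B < CA < BC (86.41 < 101.42 < 116.88), two triangles exist.

2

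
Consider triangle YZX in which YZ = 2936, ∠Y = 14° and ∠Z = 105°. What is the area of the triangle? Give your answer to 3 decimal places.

The third angle is ∠X = 180° − ∠Y − ∠Z = 61.00°.
Law of sines: ZX = YZ·sin Y/sin X ≈ 812.1.
Law of sines: XY = YZ·sin Z/sin X ≈ 3242.5.
Area = ½·YZ·ZX·sin Z ≈ 1.1515e+06.

area ≈ 1151547.357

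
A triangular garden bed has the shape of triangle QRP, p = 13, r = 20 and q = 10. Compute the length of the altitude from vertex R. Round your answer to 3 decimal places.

h_R ≈ 5.615

Semiperimeter s = (10 + 20 + 13)/2 = 21.5.
Heron's formula: area = √(21.5·11.5·1.5·8.5) ≈ 56.147.
The altitude from R has length 2·area/r ≈ 5.6147.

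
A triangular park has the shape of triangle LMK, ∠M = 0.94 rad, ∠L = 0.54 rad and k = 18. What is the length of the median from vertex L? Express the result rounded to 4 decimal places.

The third angle is ∠K = π − ∠L − ∠M = 1.662 rad.
Law of sines: l = k·sin L/sin K ≈ 9.2927.
Law of sines: m = k·sin M/sin K ≈ 14.596.
Median from L: ½√(2·m² + 2·k² − l²) ≈ 15.714.

15.7142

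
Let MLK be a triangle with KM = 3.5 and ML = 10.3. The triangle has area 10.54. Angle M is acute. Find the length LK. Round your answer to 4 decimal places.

7.7364

From area = ½·KM·ML·sin M, we get sin M = 2·area/(KM·ML) ≈ 0.58474.
Taking the acute solution, ∠M ≈ 35.78°.
Law of cosines then gives LK ≈ 7.7364.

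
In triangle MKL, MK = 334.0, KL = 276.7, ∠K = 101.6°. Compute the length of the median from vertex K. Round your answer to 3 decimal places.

194.263

By the law of cosines, LM² = MK² + KL² − 2·MK·KL·cos K = 2.2529e+05, so LM ≈ 474.64.
Median from K: ½√(2·MK² + 2·KL² − LM²) ≈ 194.26.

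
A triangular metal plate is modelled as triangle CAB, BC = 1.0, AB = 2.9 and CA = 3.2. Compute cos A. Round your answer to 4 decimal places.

cos A ≈ 0.9510

By the law of cosines, cos A = (CA² + AB² − BC²) / (2·CA·AB) ≈ 0.95097, so ∠A ≈ 18.02°.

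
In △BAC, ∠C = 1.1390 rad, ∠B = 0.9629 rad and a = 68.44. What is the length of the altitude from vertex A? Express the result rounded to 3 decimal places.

The third angle is ∠A = π − ∠C − ∠B = 1.0397 rad.
Law of sines: b = a·sin B/sin A ≈ 65.154.
Law of sines: c = a·sin C/sin A ≈ 72.089.
Area = ½·a·b·sin C ≈ 2024.9.
The altitude from A has length 2·area/a ≈ 59.174.

h_A ≈ 59.174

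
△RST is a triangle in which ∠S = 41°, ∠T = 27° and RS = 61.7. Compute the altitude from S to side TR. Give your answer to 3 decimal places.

The third angle is ∠R = 180° − ∠S − ∠T = 112.00°.
Law of sines: ST = RS·sin R/sin T ≈ 126.01.
Law of sines: TR = RS·sin S/sin T ≈ 89.162.
Area = ½·RS·ST·sin S ≈ 2550.4.
The altitude from S has length 2·area/TR ≈ 57.207.

h_S ≈ 57.207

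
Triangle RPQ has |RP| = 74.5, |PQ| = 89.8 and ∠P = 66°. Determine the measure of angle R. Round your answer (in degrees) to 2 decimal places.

65.16

By the law of cosines, |QR|² = |RP|² + |PQ|² − 2·|RP|·|PQ|·cos P = 8172.1, so |QR| ≈ 90.4.
Law of cosines again: cos R = (|QR|² + |RP|² − |PQ|²)/(2·|QR|·|RP|) ≈ 0.42008, so ∠R ≈ 65.16°.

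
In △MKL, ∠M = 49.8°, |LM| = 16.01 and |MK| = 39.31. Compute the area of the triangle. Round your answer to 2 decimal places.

240.35

Area = ½·|LM|·|MK|·sin M ≈ 240.35.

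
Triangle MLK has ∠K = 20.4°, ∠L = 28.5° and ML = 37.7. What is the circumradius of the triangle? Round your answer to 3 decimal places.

The third angle is ∠M = 180° − ∠L − ∠K = 131.10°.
Law of sines: LK = ML·sin M/sin K ≈ 81.502.
Law of sines: KM = ML·sin L/sin K ≈ 51.607.
Circumradius = ML/(2 sin K) ≈ 54.078.

54.078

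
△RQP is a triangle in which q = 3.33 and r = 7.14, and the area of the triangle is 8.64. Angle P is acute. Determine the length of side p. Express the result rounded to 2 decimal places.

From area = ½·r·q·sin P, we get sin P = 2·area/(r·q) ≈ 0.72678.
Taking the acute solution, ∠P ≈ 0.814 rad.
Law of cosines then gives p ≈ 5.4227.

5.42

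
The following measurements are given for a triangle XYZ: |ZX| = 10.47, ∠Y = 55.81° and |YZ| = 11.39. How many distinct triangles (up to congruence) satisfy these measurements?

|YZ|·sin Y = 11.39·sin(55.81°) ≈ 9.422.
Since |YZ| sin Y < |ZX| < |YZ| (9.422 < 10.47 < 11.39), two triangles exist.

2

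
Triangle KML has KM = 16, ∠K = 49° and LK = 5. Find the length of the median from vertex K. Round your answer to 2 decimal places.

m_K ≈ 9.82

By the law of cosines, ML² = LK² + KM² − 2·LK·KM·cos K = 176.03, so ML ≈ 13.268.
Median from K: ½√(2·LK² + 2·KM² − ML²) ≈ 9.8231.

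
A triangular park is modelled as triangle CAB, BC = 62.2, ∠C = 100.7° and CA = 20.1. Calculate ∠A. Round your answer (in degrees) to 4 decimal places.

By the law of cosines, AB² = BC² + CA² − 2·BC·CA·cos C = 4737.1, so AB ≈ 68.827.
Law of cosines again: cos A = (CA² + AB² − BC²)/(2·CA·AB) ≈ 0.45983, so ∠A ≈ 62.62°.

62.6239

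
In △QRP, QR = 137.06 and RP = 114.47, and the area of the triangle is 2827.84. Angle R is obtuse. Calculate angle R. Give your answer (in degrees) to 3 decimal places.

From area = ½·QR·RP·sin R, we get sin R = 2·area/(QR·RP) ≈ 0.36048.
Taking the obtuse solution, ∠R ≈ 158.87°.

158.870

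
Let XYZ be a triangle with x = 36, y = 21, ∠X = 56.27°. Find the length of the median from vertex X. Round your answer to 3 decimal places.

Law of sines: sin Y = y·sin X/x ≈ 0.48514.
Since x ≥ y, only the acute value applies: ∠Y ≈ 29.02°.
Then ∠Z = 180° − ∠X − ∠Y ≈ 94.71°.
Law of sines gives z = x·sin Z/sin X ≈ 43.141.
Median from X: ½√(2·y² + 2·z² − x²) ≈ 28.759.

m_X ≈ 28.759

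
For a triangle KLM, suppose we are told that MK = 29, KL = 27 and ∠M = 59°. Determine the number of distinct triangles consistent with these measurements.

MK·sin M = 29·sin(59°) ≈ 24.86.
Since MK sin M < KL < MK (24.86 < 27 < 29), two triangles exist.

2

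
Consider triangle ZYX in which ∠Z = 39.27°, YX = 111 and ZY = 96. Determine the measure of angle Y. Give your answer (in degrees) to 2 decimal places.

Law of sines: sin X = ZY·sin Z/YX ≈ 0.54744.
Since YX ≥ ZY, only the acute value applies: ∠X ≈ 33.19°.
Then ∠Y = 180° − ∠Z − ∠X ≈ 107.54°.

∠Y ≈ 107.54°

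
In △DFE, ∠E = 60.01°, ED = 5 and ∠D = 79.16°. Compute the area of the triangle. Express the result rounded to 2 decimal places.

16.26

The third angle is ∠F = 180° − ∠E − ∠D = 40.83°.
Law of sines: FE = ED·sin D/sin F ≈ 7.5109.
Law of sines: DF = ED·sin E/sin F ≈ 6.6235.
Area = ½·ED·FE·sin E ≈ 16.263.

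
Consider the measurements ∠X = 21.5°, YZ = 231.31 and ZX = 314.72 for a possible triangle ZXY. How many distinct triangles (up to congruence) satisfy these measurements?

ZX·sin X = 314.72·sin(21.5°) ≈ 115.3.
Since ZX sin X < YZ < ZX (115.3 < 231.31 < 314.72), two triangles exist.

2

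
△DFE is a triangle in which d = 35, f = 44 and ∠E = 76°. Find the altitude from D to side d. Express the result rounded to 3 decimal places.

42.693

By the law of cosines, e² = d² + f² − 2·d·f·cos E = 2415.9, so e ≈ 49.152.
Area = ½·d·f·sin E ≈ 747.13.
The altitude from D has length 2·area/d ≈ 42.693.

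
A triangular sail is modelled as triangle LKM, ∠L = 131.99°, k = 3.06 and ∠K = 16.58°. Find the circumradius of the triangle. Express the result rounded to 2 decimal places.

5.36

The third angle is ∠M = 180° − ∠L − ∠K = 31.43°.
Law of sines: l = k·sin L/sin K ≈ 7.9704.
Law of sines: m = k·sin M/sin K ≈ 5.5919.
Circumradius = k/(2 sin K) ≈ 5.3618.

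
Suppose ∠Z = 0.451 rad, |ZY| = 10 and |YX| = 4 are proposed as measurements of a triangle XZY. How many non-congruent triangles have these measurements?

|ZY|·sin Z = 10·sin(0.451 rad) ≈ 4.359.
Since |YX| = 4 < 4.359 = |ZY| sin Z, no triangle exists.

0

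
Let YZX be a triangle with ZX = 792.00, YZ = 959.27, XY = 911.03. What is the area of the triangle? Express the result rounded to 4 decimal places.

334854.6950

Semiperimeter s = (792 + 911.03 + 959.27)/2 = 1331.2.
Heron's formula: area = √(1331.2·539.15·420.12·371.88) ≈ 3.3485e+05.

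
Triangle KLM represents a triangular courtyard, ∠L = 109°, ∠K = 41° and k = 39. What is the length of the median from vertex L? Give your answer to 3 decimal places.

m_L ≈ 20.308

The third angle is ∠M = 180° − ∠K − ∠L = 30.00°.
Law of sines: l = k·sin L/sin K ≈ 56.207.
Law of sines: m = k·sin M/sin K ≈ 29.723.
Median from L: ½√(2·m² + 2·k² − l²) ≈ 20.308.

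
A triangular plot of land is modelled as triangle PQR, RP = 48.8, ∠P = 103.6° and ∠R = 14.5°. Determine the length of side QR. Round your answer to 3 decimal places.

53.770

The third angle is ∠Q = 180° − ∠R − ∠P = 61.90°.
Law of sines: QR = RP·sin P/sin Q ≈ 53.77.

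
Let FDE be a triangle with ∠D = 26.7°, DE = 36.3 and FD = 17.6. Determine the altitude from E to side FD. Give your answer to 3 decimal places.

By the law of cosines, EF² = FD² + DE² − 2·FD·DE·cos D = 485.94, so EF ≈ 22.044.
Area = ½·FD·DE·sin D ≈ 143.53.
The altitude from E has length 2·area/FD ≈ 16.31.

16.310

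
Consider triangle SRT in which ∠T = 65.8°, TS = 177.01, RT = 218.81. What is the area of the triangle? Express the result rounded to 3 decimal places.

area ≈ 17663.917

Area = ½·RT·TS·sin T ≈ 17664.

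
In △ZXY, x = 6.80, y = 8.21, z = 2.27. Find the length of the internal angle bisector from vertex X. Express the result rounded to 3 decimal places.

By the law of cosines, cos X = (y² + z² − x²) / (2·y·z) ≈ 0.70605, so ∠X ≈ 45.09°.
The bisector from X has length 2·y·z·cos(∠X/2)/(y+z) ≈ 3.2849.

t_X ≈ 3.285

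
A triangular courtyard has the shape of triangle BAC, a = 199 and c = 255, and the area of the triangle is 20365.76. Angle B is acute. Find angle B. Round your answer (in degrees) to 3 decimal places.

From area = ½·a·c·sin B, we get sin B = 2·area/(a·c) ≈ 0.80267.
Taking the acute solution, ∠B ≈ 53.39°.

53.386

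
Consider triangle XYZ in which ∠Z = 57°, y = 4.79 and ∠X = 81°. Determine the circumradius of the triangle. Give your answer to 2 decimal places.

3.58

The third angle is ∠Y = 180° − ∠Z − ∠X = 42.00°.
Law of sines: x = y·sin X/sin Y ≈ 7.0704.
Law of sines: z = y·sin Z/sin Y ≈ 6.0037.
Circumradius = y/(2 sin Y) ≈ 3.5793.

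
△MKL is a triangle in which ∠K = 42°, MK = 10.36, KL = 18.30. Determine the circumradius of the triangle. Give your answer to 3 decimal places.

9.465

By the law of cosines, LM² = MK² + KL² − 2·MK·KL·cos K = 160.44, so LM ≈ 12.666.
Area = ½·MK·KL·sin K ≈ 63.43.
Circumradius = LM/(2 sin K) ≈ 9.4648.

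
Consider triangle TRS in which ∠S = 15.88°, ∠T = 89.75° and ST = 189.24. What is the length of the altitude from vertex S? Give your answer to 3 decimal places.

The third angle is ∠R = 180° − ∠S − ∠T = 74.37°.
Law of sines: RS = ST·sin T/sin R ≈ 196.5.
Law of sines: TR = ST·sin S/sin R ≈ 53.769.
Area = ½·ST·RS·sin S ≈ 5087.6.
The altitude from S has length 2·area/TR ≈ 189.24.

189.238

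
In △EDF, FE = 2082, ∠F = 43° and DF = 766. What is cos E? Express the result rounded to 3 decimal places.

0.946

By the law of cosines, ED² = DF² + FE² − 2·DF·FE·cos F = 2.5887e+06, so ED ≈ 1609.
Law of cosines again: cos E = (FE² + ED² − DF²)/(2·FE·ED) ≈ 0.94582, so ∠E ≈ 18.95°.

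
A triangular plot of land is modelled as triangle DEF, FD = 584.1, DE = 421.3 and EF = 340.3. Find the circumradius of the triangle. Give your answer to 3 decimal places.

R ≈ 296.208

By the law of cosines, cos D = (FD² + DE² − EF²) / (2·FD·DE) ≈ 0.81856, so ∠D ≈ 35.06°.
Circumradius = EF/(2 sin D) ≈ 296.21.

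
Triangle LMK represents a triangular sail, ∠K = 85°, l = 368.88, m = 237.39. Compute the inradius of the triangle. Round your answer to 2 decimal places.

r ≈ 84.93

By the law of cosines, k² = l² + m² − 2·l·m·cos K = 1.7716e+05, so k ≈ 420.91.
Area = ½·l·m·sin K ≈ 43618.
Semiperimeter s = (368.88+237.39+420.91)/2 = 513.59.
Inradius = area/s = 43618/513.59 ≈ 84.927.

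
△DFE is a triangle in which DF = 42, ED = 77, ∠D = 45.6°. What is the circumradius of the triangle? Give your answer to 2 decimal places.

R ≈ 39.39

By the law of cosines, FE² = ED² + DF² − 2·ED·DF·cos D = 3167.6, so FE ≈ 56.281.
Area = ½·ED·DF·sin D ≈ 1155.3.
Circumradius = FE/(2 sin D) ≈ 39.387.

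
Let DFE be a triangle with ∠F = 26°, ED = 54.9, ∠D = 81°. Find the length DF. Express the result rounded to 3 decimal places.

The third angle is ∠E = 180° − ∠D − ∠F = 73.00°.
Law of sines: DF = ED·sin E/sin F ≈ 119.76.

119.764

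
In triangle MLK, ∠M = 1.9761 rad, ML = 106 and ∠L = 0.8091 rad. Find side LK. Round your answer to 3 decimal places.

The third angle is ∠K = π − ∠M − ∠L = 0.3564 rad.
Law of sines: LK = ML·sin M/sin K ≈ 279.2.

279.201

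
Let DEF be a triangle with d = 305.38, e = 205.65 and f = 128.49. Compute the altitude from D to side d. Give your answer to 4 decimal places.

h_D ≈ 65.6094

Semiperimeter s = (305.38 + 205.65 + 128.49)/2 = 319.76.
Heron's formula: area = √(319.76·14.38·114.11·191.27) ≈ 10018.
The altitude from D has length 2·area/d ≈ 65.609.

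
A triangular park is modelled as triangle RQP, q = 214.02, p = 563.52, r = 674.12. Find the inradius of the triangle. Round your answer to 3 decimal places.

Semiperimeter s = (674.12 + 214.02 + 563.52)/2 = 725.83.
Heron's formula: area = √(725.83·51.71·511.81·162.31) ≈ 55838.
Inradius = area/s = 55838/725.83 ≈ 76.93.

76.930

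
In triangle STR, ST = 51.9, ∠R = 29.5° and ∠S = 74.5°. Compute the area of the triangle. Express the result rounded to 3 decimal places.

area ≈ 2557.293

The third angle is ∠T = 180° − ∠R − ∠S = 76.00°.
Law of sines: TR = ST·sin S/sin R ≈ 101.56.
Law of sines: RS = ST·sin T/sin R ≈ 102.27.
Area = ½·ST·TR·sin T ≈ 2557.3.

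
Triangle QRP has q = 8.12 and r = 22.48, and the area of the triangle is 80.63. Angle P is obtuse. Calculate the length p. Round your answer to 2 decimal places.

27.25

From area = ½·q·r·sin P, we get sin P = 2·area/(q·r) ≈ 0.88343.
Taking the obtuse solution, ∠P ≈ 117.94°.
Law of cosines then gives p ≈ 27.246.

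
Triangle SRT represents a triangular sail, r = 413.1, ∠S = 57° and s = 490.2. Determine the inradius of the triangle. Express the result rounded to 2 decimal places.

Law of sines: sin R = r·sin S/s ≈ 0.70676.
Since s ≥ r, only the acute value applies: ∠R ≈ 44.97°.
Then ∠T = 180° − ∠S − ∠R ≈ 78.03°.
Law of sines gives t = s·sin T/sin S ≈ 571.78.
Area = ½·s·r·sin T ≈ 99048.
Semiperimeter p = (490.2+413.1+571.78)/2 = 737.54.
Inradius = area/p = 99048/737.54 ≈ 134.3.

134.30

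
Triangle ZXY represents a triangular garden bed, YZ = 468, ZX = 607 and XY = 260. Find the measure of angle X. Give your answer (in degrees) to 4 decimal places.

∠X ≈ 46.5618°

By the law of cosines, cos X = (ZX² + XY² − YZ²) / (2·ZX·XY) ≈ 0.68757, so ∠X ≈ 46.56°.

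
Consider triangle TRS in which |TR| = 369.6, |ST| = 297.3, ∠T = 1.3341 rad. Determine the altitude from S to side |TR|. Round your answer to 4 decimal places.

By the law of cosines, |RS|² = |ST|² + |TR|² − 2·|ST|·|TR|·cos T = 1.7346e+05, so |RS| ≈ 416.48.
Area = ½·|ST|·|TR|·sin T ≈ 53409.
The altitude from S has length 2·area/|TR| ≈ 289.01.

h_S ≈ 289.0107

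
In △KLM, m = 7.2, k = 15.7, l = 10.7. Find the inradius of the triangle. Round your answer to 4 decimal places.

Semiperimeter s = (15.7 + 10.7 + 7.2)/2 = 16.8.
Heron's formula: area = √(16.8·1.1·6.1·9.6) ≈ 32.897.
Inradius = area/s = 32.897/16.8 ≈ 1.9581.

1.9581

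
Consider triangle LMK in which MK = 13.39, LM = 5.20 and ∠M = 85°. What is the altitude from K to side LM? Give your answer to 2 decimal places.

h_K ≈ 13.34

By the law of cosines, KL² = LM² + MK² − 2·LM·MK·cos M = 194.2, so KL ≈ 13.935.
Area = ½·LM·MK·sin M ≈ 34.682.
The altitude from K has length 2·area/LM ≈ 13.339.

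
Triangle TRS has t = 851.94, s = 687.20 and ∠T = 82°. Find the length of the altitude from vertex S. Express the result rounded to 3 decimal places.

h_S ≈ 602.268

Law of sines: sin S = s·sin T/t ≈ 0.79878.
Since t ≥ s, only the acute value applies: ∠S ≈ 53.01°.
Then ∠R = 180° − ∠T − ∠S ≈ 44.99°.
Law of sines gives r = t·sin R/sin T ≈ 608.19.
Area = ½·t·s·sin R ≈ 2.0694e+05.
The altitude from S has length 2·area/s ≈ 602.27.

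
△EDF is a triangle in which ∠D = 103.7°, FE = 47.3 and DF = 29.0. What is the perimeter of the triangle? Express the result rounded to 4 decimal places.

perimeter ≈ 107.4246

Law of sines: sin E = DF·sin D/FE ≈ 0.59566.
Since FE ≥ DF, only the acute value applies: ∠E ≈ 36.56°.
Then ∠F = 180° − ∠D − ∠E ≈ 39.74°.
Law of sines gives ED = FE·sin F/sin D ≈ 31.125.
Semiperimeter s = (29+47.3+31.125)/2 = 53.712.
Perimeter = 29 + 47.3 + 31.125 = 107.42.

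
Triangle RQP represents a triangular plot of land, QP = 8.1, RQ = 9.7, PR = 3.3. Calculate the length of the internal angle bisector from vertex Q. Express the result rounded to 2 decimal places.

By the law of cosines, cos Q = (RQ² + QP² − PR²) / (2·RQ·QP) ≈ 0.94699, so ∠Q ≈ 18.74°.
The bisector from Q has length 2·RQ·QP·cos(∠Q/2)/(RQ+QP) ≈ 8.7103.

t_Q ≈ 8.71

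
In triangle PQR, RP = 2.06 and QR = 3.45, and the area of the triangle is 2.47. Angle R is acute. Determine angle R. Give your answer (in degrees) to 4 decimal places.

From area = ½·QR·RP·sin R, we get sin R = 2·area/(QR·RP) ≈ 0.69509.
Taking the acute solution, ∠R ≈ 44.03°.

∠R ≈ 44.0343°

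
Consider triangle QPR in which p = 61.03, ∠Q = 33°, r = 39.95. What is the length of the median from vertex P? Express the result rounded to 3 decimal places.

By the law of cosines, q² = p² + r² − 2·p·r·cos Q = 1231.1, so q ≈ 35.086.
Median from P: ½√(2·r² + 2·q² − p²) ≈ 21.963.

21.963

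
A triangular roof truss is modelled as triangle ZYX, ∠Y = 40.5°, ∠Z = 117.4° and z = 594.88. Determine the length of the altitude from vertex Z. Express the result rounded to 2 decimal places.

h_Z ≈ 163.72

The third angle is ∠X = 180° − ∠Z − ∠Y = 22.10°.
Law of sines: y = z·sin Y/sin Z ≈ 435.16.
Law of sines: x = z·sin X/sin Z ≈ 252.09.
Area = ½·z·y·sin X ≈ 48696.
The altitude from Z has length 2·area/z ≈ 163.72.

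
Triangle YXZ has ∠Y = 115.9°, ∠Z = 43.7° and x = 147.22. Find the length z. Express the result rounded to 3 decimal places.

The third angle is ∠X = 180° − ∠Z − ∠Y = 20.40°.
Law of sines: z = x·sin Z/sin X ≈ 291.8.

291.795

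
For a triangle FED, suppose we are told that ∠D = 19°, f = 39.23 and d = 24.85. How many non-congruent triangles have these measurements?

2

f·sin D = 39.23·sin(19°) ≈ 12.77.
Since f sin D < d < f (12.77 < 24.85 < 39.23), two triangles exist.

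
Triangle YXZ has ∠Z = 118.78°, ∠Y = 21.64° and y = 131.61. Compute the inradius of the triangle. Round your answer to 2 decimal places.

The third angle is ∠X = 180° − ∠Z − ∠Y = 39.58°.
Law of sines: x = y·sin X/sin Y ≈ 227.39.
Law of sines: z = y·sin Z/sin Y ≈ 312.8.
Area = ½·y·x·sin Z ≈ 13115.
Semiperimeter s = (131.61+227.39+312.8)/2 = 335.9.
Inradius = area/s = 13115/335.9 ≈ 39.045.

39.04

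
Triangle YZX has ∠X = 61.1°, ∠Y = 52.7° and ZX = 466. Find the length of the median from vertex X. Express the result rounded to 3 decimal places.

431.819

The third angle is ∠Z = 180° − ∠X − ∠Y = 66.20°.
Law of sines: XY = ZX·sin Z/sin Y ≈ 536.
Law of sines: YZ = ZX·sin X/sin Y ≈ 512.86.
Median from X: ½√(2·ZX² + 2·XY² − YZ²) ≈ 431.82.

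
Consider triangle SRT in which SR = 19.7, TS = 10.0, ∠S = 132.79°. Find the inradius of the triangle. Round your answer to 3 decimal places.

By the law of cosines, RT² = TS² + SR² − 2·TS·SR·cos S = 755.74, so RT ≈ 27.491.
Area = ½·TS·SR·sin S ≈ 72.284.
Semiperimeter s = (27.491+10+19.7)/2 = 28.595.
Inradius = area/s = 72.284/28.595 ≈ 2.5278.

r ≈ 2.528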